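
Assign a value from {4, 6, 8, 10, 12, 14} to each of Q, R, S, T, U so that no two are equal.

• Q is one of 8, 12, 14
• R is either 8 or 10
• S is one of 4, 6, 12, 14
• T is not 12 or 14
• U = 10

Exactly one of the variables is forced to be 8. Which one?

U has just one choice, so U = 10. Eliminate 10 elsewhere: R, T.
So 8 goes to R.

R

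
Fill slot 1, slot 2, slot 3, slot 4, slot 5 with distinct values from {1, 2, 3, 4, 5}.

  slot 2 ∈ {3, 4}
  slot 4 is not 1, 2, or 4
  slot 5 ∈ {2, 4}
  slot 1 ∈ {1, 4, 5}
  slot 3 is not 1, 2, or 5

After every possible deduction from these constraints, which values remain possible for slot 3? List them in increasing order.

Among the 5 variables, 1 fits only slot 1 (and all 5 values in {1, 2, 3, 4, 5} must be used), so slot 1 = 1.
The 4 still-open variables draw from only 4 values {2, 3, 4, 5}, so each is used; only slot 5 can be 2, hence slot 5 = 2.
The 3 still-open variables together cover exactly {3, 4, 5} — 3 values for 3 variables — and 5 appears only in slot 4's list, so slot 4 = 5.
No further eliminations apply; slot 3 can still be any of 3, 4.

3, 4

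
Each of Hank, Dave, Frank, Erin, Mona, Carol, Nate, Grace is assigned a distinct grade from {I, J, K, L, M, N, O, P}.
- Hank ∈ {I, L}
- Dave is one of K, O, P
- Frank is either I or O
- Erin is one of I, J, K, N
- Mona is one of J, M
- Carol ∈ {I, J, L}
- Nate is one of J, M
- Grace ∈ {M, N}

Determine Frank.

O

Among the 8 variables, P fits only Dave (and all 8 values in {I, J, K, L, M, N, O, P} must be used), so Dave = P.
The 7 still-open variables draw from only 7 values {I, J, K, L, M, N, O}, so each is used; only Erin can be K, hence Erin = K.
The 6 still-open variables together cover exactly {I, J, L, M, N, O} — 6 values for 6 variables — and N appears only in Grace's list, so Grace = N.
Among the 5 still-open variables, O fits only Frank (and all 5 values in {I, J, L, M, O} must be used), so Frank = O.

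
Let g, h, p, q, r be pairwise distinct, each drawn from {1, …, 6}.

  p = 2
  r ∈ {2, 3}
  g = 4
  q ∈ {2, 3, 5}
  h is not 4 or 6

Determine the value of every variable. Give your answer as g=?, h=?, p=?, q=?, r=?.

g=4, h=1, p=2, q=5, r=3

g's domain is down to {4}, so g = 4.
p must be 2 (only option left). So h, q, r can't be 2.
r's domain is down to {3}, so r = 3. Strike 3 from h, q.
That leaves q = 5. Eliminate 5 elsewhere: h.
h's domain is down to {1}, so h = 1.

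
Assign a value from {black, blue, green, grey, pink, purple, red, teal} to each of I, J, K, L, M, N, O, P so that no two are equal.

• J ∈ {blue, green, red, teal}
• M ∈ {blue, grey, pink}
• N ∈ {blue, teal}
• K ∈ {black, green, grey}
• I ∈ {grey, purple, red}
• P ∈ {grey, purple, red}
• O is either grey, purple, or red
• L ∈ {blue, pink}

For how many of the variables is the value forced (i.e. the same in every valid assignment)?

3

The 8 variables draw from only 8 values {black, blue, green, grey, pink, purple, red, teal}, so each is used; only K can be black, hence K = black.
Among the 7 still-open variables, green fits only J (and all 7 values in {blue, green, grey, pink, purple, red, teal} must be used), so J = green.
Among the 6 still-open variables, teal fits only N (and all 6 values in {blue, grey, pink, purple, red, teal} must be used), so N = teal.
I, O, P share exactly the 3 values {grey, purple, red}; by pigeonhole those values go to them, so strike grey, purple, red from M.
Determined: J=green, K=black, N=teal. The other variables each still have more than one consistent value. That makes 3.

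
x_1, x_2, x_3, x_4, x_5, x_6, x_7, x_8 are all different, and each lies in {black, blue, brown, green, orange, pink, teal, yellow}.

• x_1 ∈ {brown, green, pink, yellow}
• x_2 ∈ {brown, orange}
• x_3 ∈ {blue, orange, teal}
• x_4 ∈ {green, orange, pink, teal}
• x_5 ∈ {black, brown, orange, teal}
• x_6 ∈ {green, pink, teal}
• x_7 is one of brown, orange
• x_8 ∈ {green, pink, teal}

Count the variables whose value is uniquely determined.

The 8 variables draw from only 8 values {black, blue, brown, green, orange, pink, teal, yellow}, so each is used; only x_5 can be black, hence x_5 = black.
Among the 7 still-open variables, blue fits only x_3 (and all 7 values in {blue, brown, green, orange, pink, teal, yellow} must be used), so x_3 = blue.
The 6 still-open variables draw from only 6 values {brown, green, orange, pink, teal, yellow}, so each is used; only x_1 can be yellow, hence x_1 = yellow.
x_2 and x_7 share exactly the 2 values {brown, orange}; by pigeonhole those values go to them, so strike brown, orange from x_4.
Determined: x_1=yellow, x_3=blue, x_5=black. The other variables each still have more than one consistent value. That makes 3.

3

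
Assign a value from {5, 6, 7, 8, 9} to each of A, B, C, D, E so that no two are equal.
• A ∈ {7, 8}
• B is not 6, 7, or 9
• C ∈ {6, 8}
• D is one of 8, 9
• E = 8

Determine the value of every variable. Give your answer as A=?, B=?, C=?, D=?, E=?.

A=7, B=5, C=6, D=9, E=8

E must be 8 (only option left). Remove 8 from A, B, C, D.
A's domain is down to {7}, so A = 7.
B has just one choice, so B = 5.
C must be 6 (only option left).
That leaves D = 9.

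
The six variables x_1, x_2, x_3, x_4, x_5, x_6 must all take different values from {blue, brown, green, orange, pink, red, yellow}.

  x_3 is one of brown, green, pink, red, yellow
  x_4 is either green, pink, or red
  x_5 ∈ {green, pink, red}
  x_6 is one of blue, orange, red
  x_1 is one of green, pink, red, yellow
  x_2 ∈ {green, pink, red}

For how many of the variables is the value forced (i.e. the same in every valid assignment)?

2

x_2, x_4, x_5 share exactly the 3 values {green, pink, red}; by pigeonhole those values go to them, so strike green, pink, red from x_1, x_3, x_6.
x_1 must be yellow (only option left). Remove yellow from x_3.
x_3's domain is down to {brown}, so x_3 = brown.
Determined: x_1=yellow, x_3=brown. The other variables each still have more than one consistent value. That makes 2.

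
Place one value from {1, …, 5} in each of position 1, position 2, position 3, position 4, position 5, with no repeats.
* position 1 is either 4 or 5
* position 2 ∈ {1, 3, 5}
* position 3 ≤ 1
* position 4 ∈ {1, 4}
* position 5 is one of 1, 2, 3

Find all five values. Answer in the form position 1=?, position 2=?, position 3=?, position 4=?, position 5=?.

position 1=5, position 2=3, position 3=1, position 4=4, position 5=2

position 3's domain is down to {1}, so position 3 = 1. Eliminate 1 elsewhere: position 2, position 4, position 5.
position 4's domain is down to {4}, so position 4 = 4. So position 1 can't be 4.
position 1's domain is down to {5}, so position 1 = 5. Strike 5 from position 2.
position 2 has just one choice, so position 2 = 3. So position 5 can't be 3.
position 5's domain is down to {2}, so position 5 = 2.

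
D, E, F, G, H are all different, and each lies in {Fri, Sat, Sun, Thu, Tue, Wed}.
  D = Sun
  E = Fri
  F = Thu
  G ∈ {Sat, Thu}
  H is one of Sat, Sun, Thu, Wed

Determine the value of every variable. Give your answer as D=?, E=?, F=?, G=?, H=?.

D=Sun, E=Fri, F=Thu, G=Sat, H=Wed

D has just one choice, so D = Sun. Eliminate Sun elsewhere: H.
E's domain is down to {Fri}, so E = Fri.
F has just one choice, so F = Thu. Eliminate Thu elsewhere: G, H.
G's domain is down to {Sat}, so G = Sat. Eliminate Sat elsewhere: H.
That leaves H = Wed.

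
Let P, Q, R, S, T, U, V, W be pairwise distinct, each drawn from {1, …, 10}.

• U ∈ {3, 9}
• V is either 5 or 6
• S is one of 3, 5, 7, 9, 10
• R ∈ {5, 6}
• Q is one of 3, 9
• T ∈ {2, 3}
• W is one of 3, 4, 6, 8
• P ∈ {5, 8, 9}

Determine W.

Q and U share exactly the 2 values {3, 9}; by pigeonhole those values go to them, so strike 3, 9 from P, S, T, W.
T must be 2 (only option left).
R and V between them cover only {5, 6} — a naked pair. Remove those values from P, S, W.
P must be 8 (only option left). Remove 8 from W.
So W = 4.

4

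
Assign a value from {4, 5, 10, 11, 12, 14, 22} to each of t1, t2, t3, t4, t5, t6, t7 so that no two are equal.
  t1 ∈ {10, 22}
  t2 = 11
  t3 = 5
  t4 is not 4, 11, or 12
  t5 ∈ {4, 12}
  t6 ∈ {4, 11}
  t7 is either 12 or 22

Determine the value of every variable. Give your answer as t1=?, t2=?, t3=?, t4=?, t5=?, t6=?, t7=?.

t1=10, t2=11, t3=5, t4=14, t5=12, t6=4, t7=22

t2 has just one choice, so t2 = 11. So t6 can't be 11.
t3 has just one choice, so t3 = 5. So t4 can't be 5.
That leaves t6 = 4. Eliminate 4 elsewhere: t5.
t5 must be 12 (only option left). Remove 12 from t7.
t7 has just one choice, so t7 = 22. So t1, t4 can't be 22.
t1's domain is down to {10}, so t1 = 10. Remove 10 from t4.
t4 has just one choice, so t4 = 14.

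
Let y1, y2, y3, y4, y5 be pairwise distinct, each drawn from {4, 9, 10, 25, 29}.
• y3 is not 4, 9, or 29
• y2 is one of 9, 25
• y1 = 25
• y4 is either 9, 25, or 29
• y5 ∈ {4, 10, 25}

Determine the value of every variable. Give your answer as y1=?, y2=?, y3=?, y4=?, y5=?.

y1 has just one choice, so y1 = 25. Eliminate 25 elsewhere: y2, y3, y4, y5.
y2's domain is down to {9}, so y2 = 9. So y4 can't be 9.
y3 has just one choice, so y3 = 10. Strike 10 from y5.
y4 has just one choice, so y4 = 29.
That leaves y5 = 4.

y1=25, y2=9, y3=10, y4=29, y5=4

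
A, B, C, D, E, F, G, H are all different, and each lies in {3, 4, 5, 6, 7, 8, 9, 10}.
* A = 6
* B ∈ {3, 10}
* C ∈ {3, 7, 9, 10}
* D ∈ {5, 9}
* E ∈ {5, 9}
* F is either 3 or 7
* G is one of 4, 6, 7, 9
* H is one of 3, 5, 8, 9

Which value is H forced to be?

8

A has just one choice, so A = 6. Strike 6 from G.
The 7 still-open variables draw from only 7 values {3, 4, 5, 7, 8, 9, 10}, so each is used; only G can be 4, hence G = 4.
Among the 6 still-open variables, 8 fits only H (and all 6 values in {3, 5, 7, 8, 9, 10} must be used), so H = 8.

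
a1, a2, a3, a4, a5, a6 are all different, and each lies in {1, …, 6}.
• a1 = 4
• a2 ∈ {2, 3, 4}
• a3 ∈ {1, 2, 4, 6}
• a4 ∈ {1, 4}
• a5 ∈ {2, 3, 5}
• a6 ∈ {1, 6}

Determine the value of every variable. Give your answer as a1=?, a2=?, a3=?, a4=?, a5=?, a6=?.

a1=4, a2=3, a3=2, a4=1, a5=5, a6=6

a1 must be 4 (only option left). Eliminate 4 elsewhere: a2, a3, a4.
a4's domain is down to {1}, so a4 = 1. So a3, a6 can't be 1.
a6 must be 6 (only option left). So a3 can't be 6.
That leaves a3 = 2. Eliminate 2 elsewhere: a2, a5.
That leaves a2 = 3. Eliminate 3 elsewhere: a5.
a5 must be 5 (only option left).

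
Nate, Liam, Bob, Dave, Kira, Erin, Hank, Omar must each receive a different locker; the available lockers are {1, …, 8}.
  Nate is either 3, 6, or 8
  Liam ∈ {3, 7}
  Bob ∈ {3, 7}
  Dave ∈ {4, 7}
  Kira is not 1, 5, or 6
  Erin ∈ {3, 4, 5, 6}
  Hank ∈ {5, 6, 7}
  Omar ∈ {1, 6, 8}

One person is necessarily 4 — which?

The 8 variables draw from only 8 values {1, 2, 3, 4, 5, 6, 7, 8}, so each is used; only Omar can be 1, hence Omar = 1.
Among the 7 still-open variables, 2 fits only Kira (and all 7 values in {2, 3, 4, 5, 6, 7, 8} must be used), so Kira = 2.
The 6 still-open variables together cover exactly {3, 4, 5, 6, 7, 8} — 6 values for 6 variables — and 8 appears only in Nate's list, so Nate = 8.
Liam and Bob between them cover only {3, 7} — a naked pair. Remove those values from Dave, Erin, Hank.
So 4 goes to Dave.

Dave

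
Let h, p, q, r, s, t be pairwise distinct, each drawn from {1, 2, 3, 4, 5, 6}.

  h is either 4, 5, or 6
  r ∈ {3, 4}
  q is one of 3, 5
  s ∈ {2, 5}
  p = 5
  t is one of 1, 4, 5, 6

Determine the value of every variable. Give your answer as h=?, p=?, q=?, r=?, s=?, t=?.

h=6, p=5, q=3, r=4, s=2, t=1

p's domain is down to {5}, so p = 5. Eliminate 5 elsewhere: h, q, s, t.
That leaves q = 3. Strike 3 from r.
r's domain is down to {4}, so r = 4. Strike 4 from h, t.
s's domain is down to {2}, so s = 2.
That leaves h = 6. So t can't be 6.
t's domain is down to {1}, so t = 1.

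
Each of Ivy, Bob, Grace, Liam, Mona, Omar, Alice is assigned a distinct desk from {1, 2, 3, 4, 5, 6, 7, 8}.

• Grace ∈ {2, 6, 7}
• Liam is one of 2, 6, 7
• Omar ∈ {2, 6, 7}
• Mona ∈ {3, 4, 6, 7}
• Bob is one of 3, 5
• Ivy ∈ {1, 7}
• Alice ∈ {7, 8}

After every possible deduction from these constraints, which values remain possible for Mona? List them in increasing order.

3, 4

Grace, Liam, Omar between them cover only {2, 6, 7} — a naked triple. Remove those values from Ivy, Mona, Alice.
That leaves Ivy = 1.
Alice must be 8 (only option left).
No further eliminations apply; Mona can still be any of 3, 4.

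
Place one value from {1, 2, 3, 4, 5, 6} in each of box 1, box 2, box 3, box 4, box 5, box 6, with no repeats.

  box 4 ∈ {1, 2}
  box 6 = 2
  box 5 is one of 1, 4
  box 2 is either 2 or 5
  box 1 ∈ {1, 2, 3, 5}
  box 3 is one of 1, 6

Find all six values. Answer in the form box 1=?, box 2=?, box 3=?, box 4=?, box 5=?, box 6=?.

box 1=3, box 2=5, box 3=6, box 4=1, box 5=4, box 6=2

box 6 has just one choice, so box 6 = 2. Eliminate 2 elsewhere: box 1, box 2, box 4.
That leaves box 2 = 5. Eliminate 5 elsewhere: box 1.
box 4 has just one choice, so box 4 = 1. So box 1, box 3, box 5 can't be 1.
box 5's domain is down to {4}, so box 5 = 4.
box 1 must be 3 (only option left).
box 3 has just one choice, so box 3 = 6.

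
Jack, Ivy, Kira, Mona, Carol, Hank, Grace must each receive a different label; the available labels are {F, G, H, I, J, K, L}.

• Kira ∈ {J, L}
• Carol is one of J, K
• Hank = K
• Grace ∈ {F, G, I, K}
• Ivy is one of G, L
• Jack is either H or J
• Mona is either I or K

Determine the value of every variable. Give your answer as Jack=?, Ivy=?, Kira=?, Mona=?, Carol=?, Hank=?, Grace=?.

Jack=H, Ivy=G, Kira=L, Mona=I, Carol=J, Hank=K, Grace=F

Hank has just one choice, so Hank = K. Eliminate K elsewhere: Mona, Carol, Grace.
Mona must be I (only option left). Eliminate I elsewhere: Grace.
That leaves Carol = J. Strike J from Jack, Kira.
Jack has just one choice, so Jack = H.
Kira has just one choice, so Kira = L. So Ivy can't be L.
Ivy has just one choice, so Ivy = G. So Grace can't be G.
Grace must be F (only option left).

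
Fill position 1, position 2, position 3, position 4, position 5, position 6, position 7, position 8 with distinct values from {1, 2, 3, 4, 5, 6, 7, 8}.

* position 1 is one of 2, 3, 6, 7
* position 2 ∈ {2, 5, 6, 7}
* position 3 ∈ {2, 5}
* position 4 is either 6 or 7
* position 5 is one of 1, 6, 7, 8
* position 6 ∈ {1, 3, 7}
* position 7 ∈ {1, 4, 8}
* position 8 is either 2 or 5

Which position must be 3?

position 1

The 8 variables draw from only 8 values {1, 2, 3, 4, 5, 6, 7, 8}, so each is used; only position 7 can be 4, hence position 7 = 4.
The 7 still-open variables together cover exactly {1, 2, 3, 5, 6, 7, 8} — 7 values for 7 variables — and 8 appears only in position 5's list, so position 5 = 8.
The 6 still-open variables draw from only 6 values {1, 2, 3, 5, 6, 7}, so each is used; only position 6 can be 1, hence position 6 = 1.
The 5 still-open variables together cover exactly {2, 3, 5, 6, 7} — 5 values for 5 variables — and 3 appears only in position 1's list, so position 1 = 3.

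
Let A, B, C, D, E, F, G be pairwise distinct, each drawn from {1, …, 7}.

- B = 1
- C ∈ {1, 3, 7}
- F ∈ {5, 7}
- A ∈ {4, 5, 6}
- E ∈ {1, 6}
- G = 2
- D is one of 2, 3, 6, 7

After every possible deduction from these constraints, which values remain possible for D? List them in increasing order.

B's domain is down to {1}, so B = 1. So C, E can't be 1.
E has just one choice, so E = 6. Remove 6 from A, D.
G must be 2 (only option left). Strike 2 from D.
The 4 still-open variables draw from only 4 values {3, 4, 5, 7}, so each is used; only A can be 4, hence A = 4.
The 3 still-open variables together cover exactly {3, 5, 7} — 3 values for 3 variables — and 5 appears only in F's list, so F = 5.
No further eliminations apply; D can still be any of 3, 7.

3, 7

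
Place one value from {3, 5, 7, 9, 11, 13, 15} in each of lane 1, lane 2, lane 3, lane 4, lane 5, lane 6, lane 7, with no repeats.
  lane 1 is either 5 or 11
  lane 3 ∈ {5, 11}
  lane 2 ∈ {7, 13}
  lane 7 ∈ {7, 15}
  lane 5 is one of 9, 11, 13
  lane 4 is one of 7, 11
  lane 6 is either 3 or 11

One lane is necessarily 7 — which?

lane 4

Among the 7 variables, 3 fits only lane 6 (and all 7 values in {3, 5, 7, 9, 11, 13, 15} must be used), so lane 6 = 3.
The 6 still-open variables together cover exactly {5, 7, 9, 11, 13, 15} — 6 values for 6 variables — and 9 appears only in lane 5's list, so lane 5 = 9.
The 5 still-open variables draw from only 5 values {5, 7, 11, 13, 15}, so each is used; only lane 2 can be 13, hence lane 2 = 13.
Among the 4 still-open variables, 15 fits only lane 7 (and all 4 values in {5, 7, 11, 15} must be used), so lane 7 = 15.
Among the 3 still-open variables, 7 fits only lane 4 (and all 3 values in {5, 7, 11} must be used), so lane 4 = 7.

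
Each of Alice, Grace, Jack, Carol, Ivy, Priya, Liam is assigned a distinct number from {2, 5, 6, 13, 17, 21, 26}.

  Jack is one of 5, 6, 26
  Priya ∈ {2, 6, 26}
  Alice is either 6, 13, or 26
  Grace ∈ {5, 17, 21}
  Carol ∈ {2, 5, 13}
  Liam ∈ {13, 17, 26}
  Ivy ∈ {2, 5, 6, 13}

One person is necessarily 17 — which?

Liam

Among the 7 variables, 21 fits only Grace (and all 7 values in {2, 5, 6, 13, 17, 21, 26} must be used), so Grace = 21.
Among the 6 still-open variables, 17 fits only Liam (and all 6 values in {2, 5, 6, 13, 17, 26} must be used), so Liam = 17.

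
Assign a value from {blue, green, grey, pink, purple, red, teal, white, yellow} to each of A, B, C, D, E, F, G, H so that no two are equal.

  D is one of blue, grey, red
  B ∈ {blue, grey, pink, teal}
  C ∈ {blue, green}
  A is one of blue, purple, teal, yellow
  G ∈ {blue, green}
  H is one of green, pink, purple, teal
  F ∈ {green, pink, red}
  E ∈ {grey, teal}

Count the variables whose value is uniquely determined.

2

The 8 variables together cover exactly {blue, green, grey, pink, purple, red, teal, yellow} — 8 values for 8 variables — and yellow appears only in A's list, so A = yellow.
The 7 still-open variables draw from only 7 values {blue, green, grey, pink, purple, red, teal}, so each is used; only H can be purple, hence H = purple.
C and G between them cover only {blue, green} — a naked pair. Remove those values from B, D, F.
Determined: A=yellow, H=purple. The other variables each still have more than one consistent value. That makes 2.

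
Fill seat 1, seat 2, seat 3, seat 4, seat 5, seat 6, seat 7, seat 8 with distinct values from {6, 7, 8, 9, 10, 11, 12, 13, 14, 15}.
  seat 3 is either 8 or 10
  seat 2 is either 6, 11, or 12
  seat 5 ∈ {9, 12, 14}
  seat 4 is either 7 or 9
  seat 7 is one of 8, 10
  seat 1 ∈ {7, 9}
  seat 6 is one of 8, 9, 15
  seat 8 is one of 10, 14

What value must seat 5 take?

12

seat 1 and seat 4 between them cover only {7, 9} — a naked pair. Remove those values from seat 5, seat 6.
seat 3 and seat 7 between them cover only {8, 10} — a naked pair. Remove those values from seat 6, seat 8.
seat 6 must be 15 (only option left).
seat 8's domain is down to {14}, so seat 8 = 14. So seat 5 can't be 14.
So seat 5 = 12.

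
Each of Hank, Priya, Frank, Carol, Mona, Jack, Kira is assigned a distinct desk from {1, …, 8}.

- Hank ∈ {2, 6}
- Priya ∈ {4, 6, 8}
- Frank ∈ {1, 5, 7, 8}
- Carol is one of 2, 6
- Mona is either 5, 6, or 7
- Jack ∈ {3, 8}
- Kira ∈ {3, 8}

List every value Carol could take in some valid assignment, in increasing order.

2, 6

Hank and Carol share exactly the 2 values {2, 6}; by pigeonhole those values go to them, so strike 2, 6 from Priya, Mona.
Jack and Kira share exactly the 2 values {3, 8}; by pigeonhole those values go to them, so strike 3, 8 from Priya, Frank.
Priya must be 4 (only option left).
No further eliminations apply; Carol can still be any of 2, 6.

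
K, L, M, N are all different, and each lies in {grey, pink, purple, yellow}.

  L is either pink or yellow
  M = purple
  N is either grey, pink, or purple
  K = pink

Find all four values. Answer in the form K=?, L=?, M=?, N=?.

K=pink, L=yellow, M=purple, N=grey

K's domain is down to {pink}, so K = pink. So L, N can't be pink.
L's domain is down to {yellow}, so L = yellow.
M's domain is down to {purple}, so M = purple. So N can't be purple.
N's domain is down to {grey}, so N = grey.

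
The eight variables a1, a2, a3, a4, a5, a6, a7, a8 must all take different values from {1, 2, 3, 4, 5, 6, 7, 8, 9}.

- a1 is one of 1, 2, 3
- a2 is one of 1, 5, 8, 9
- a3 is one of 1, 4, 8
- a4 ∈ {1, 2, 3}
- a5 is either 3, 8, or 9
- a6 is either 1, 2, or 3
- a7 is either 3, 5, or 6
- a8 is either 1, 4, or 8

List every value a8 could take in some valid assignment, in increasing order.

4, 8

Among the 8 variables, 6 fits only a7 (and all 8 values in {1, 2, 3, 4, 5, 6, 8, 9} must be used), so a7 = 6.
The 7 still-open variables draw from only 7 values {1, 2, 3, 4, 5, 8, 9}, so each is used; only a2 can be 5, hence a2 = 5.
Among the 6 still-open variables, 9 fits only a5 (and all 6 values in {1, 2, 3, 4, 8, 9} must be used), so a5 = 9.
The 3 variables a1, a4, a6 are confined to {1, 2, 3}, which locks those values in; drop them from a3, a8.
No further eliminations apply; a8 can still be any of 4, 8.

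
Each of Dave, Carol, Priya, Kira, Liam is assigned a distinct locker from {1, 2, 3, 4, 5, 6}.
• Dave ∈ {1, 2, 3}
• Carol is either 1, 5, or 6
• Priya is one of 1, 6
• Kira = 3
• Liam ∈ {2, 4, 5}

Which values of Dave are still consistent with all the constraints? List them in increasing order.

1, 2

Kira has just one choice, so Kira = 3. Eliminate 3 elsewhere: Dave.
No further eliminations apply; Dave can still be any of 1, 2.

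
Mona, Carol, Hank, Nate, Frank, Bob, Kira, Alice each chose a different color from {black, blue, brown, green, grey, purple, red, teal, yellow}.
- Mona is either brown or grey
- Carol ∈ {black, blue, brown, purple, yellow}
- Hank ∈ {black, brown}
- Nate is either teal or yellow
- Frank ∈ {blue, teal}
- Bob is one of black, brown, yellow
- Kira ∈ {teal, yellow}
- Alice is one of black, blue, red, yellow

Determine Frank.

The 8 variables draw from only 8 values {black, blue, brown, grey, purple, red, teal, yellow}, so each is used; only Mona can be grey, hence Mona = grey.
The 7 still-open variables together cover exactly {black, blue, brown, purple, red, teal, yellow} — 7 values for 7 variables — and purple appears only in Carol's list, so Carol = purple.
The 6 still-open variables together cover exactly {black, blue, brown, red, teal, yellow} — 6 values for 6 variables — and red appears only in Alice's list, so Alice = red.
The 5 still-open variables draw from only 5 values {black, blue, brown, teal, yellow}, so each is used; only Frank can be blue, hence Frank = blue.

blue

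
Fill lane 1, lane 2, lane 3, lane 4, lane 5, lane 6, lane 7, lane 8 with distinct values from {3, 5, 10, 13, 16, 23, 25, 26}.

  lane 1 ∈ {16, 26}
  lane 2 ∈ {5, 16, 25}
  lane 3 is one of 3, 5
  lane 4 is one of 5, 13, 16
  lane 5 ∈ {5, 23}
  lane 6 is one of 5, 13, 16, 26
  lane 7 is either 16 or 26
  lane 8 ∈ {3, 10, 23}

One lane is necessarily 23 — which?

The 8 variables together cover exactly {3, 5, 10, 13, 16, 23, 25, 26} — 8 values for 8 variables — and 10 appears only in lane 8's list, so lane 8 = 10.
The 7 still-open variables draw from only 7 values {3, 5, 13, 16, 23, 25, 26}, so each is used; only lane 3 can be 3, hence lane 3 = 3.
Among the 6 still-open variables, 23 fits only lane 5 (and all 6 values in {5, 13, 16, 23, 25, 26} must be used), so lane 5 = 23.

lane 5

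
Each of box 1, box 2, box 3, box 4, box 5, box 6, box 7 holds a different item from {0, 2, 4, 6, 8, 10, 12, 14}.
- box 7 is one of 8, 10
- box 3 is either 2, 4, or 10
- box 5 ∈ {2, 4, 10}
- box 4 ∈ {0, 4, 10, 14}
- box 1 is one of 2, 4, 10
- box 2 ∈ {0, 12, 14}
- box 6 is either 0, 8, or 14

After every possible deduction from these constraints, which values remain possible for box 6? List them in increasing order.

0, 14

Among the 7 variables, 12 fits only box 2 (and all 7 values in {0, 2, 4, 8, 10, 12, 14} must be used), so box 2 = 12.
box 1, box 3, box 5 between them cover only {2, 4, 10} — a naked triple. Remove those values from box 4, box 7.
That leaves box 7 = 8. So box 6 can't be 8.
No further eliminations apply; box 6 can still be any of 0, 14.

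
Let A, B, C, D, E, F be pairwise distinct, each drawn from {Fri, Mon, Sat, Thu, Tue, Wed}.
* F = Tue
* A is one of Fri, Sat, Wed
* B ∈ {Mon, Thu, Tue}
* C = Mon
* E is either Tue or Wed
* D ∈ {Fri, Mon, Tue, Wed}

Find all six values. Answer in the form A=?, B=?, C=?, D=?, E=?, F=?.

C must be Mon (only option left). So B, D can't be Mon.
F must be Tue (only option left). Eliminate Tue elsewhere: B, D, E.
That leaves B = Thu.
That leaves E = Wed. Eliminate Wed elsewhere: A, D.
D must be Fri (only option left). Remove Fri from A.
A must be Sat (only option left).

A=Sat, B=Thu, C=Mon, D=Fri, E=Wed, F=Tue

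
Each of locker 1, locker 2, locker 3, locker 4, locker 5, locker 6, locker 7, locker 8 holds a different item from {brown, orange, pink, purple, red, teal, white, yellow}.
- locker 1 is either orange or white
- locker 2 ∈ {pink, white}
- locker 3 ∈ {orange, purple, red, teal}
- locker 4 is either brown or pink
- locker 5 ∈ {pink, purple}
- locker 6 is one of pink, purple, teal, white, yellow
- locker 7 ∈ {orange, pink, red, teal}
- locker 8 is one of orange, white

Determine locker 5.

purple

The 8 variables draw from only 8 values {brown, orange, pink, purple, red, teal, white, yellow}, so each is used; only locker 4 can be brown, hence locker 4 = brown.
The 7 still-open variables together cover exactly {orange, pink, purple, red, teal, white, yellow} — 7 values for 7 variables — and yellow appears only in locker 6's list, so locker 6 = yellow.
locker 1 and locker 8 between them cover only {orange, white} — a naked pair. Remove those values from locker 2, locker 3, locker 7.
locker 2's domain is down to {pink}, so locker 2 = pink. So locker 5, locker 7 can't be pink.
So locker 5 = purple.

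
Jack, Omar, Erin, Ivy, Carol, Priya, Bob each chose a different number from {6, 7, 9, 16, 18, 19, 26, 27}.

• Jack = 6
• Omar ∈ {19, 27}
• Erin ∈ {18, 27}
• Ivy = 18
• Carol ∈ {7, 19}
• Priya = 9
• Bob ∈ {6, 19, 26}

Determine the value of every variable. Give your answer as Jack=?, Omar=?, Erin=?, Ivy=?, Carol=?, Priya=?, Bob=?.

Jack=6, Omar=19, Erin=27, Ivy=18, Carol=7, Priya=9, Bob=26

Jack must be 6 (only option left). So Bob can't be 6.
That leaves Ivy = 18. So Erin can't be 18.
Priya's domain is down to {9}, so Priya = 9.
That leaves Erin = 27. Strike 27 from Omar.
That leaves Omar = 19. Eliminate 19 elsewhere: Carol, Bob.
That leaves Carol = 7.
Bob has just one choice, so Bob = 26.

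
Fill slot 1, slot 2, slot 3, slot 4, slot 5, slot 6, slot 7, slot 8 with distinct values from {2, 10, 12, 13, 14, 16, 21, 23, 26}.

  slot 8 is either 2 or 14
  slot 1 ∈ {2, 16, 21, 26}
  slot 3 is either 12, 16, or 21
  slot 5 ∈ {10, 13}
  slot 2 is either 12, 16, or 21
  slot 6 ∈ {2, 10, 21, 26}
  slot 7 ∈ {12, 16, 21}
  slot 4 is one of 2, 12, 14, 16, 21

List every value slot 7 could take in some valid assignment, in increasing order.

12, 16, 21

The 8 variables draw from only 8 values {2, 10, 12, 13, 14, 16, 21, 26}, so each is used; only slot 5 can be 13, hence slot 5 = 13.
Among the 7 still-open variables, 10 fits only slot 6 (and all 7 values in {2, 10, 12, 14, 16, 21, 26} must be used), so slot 6 = 10.
Among the 6 still-open variables, 26 fits only slot 1 (and all 6 values in {2, 12, 14, 16, 21, 26} must be used), so slot 1 = 26.
The 3 variables slot 2, slot 3, slot 7 are confined to {12, 16, 21}, which locks those values in; drop them from slot 4.
No further eliminations apply; slot 7 can still be any of 12, 16, 21.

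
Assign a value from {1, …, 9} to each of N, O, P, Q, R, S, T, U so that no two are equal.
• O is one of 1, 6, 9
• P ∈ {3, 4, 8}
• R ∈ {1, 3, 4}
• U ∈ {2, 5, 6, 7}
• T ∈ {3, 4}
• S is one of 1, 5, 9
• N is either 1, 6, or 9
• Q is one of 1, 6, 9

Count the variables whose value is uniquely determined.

N, O, Q between them cover only {1, 6, 9} — a naked triple. Remove those values from R, S, U.
S has just one choice, so S = 5. So U can't be 5.
R and T between them cover only {3, 4} — a naked pair. Remove those values from P.
That leaves P = 8.
Determined: P=8, S=5. The other variables each still have more than one consistent value. That makes 2.

2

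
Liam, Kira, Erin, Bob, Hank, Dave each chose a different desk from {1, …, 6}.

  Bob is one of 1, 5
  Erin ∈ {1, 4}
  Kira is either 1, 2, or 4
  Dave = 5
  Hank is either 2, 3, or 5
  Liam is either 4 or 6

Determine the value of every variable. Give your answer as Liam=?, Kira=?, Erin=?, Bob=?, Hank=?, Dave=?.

Liam=6, Kira=2, Erin=4, Bob=1, Hank=3, Dave=5

Dave has just one choice, so Dave = 5. Remove 5 from Bob, Hank.
That leaves Bob = 1. Strike 1 from Kira, Erin.
Erin's domain is down to {4}, so Erin = 4. Remove 4 from Liam, Kira.
That leaves Liam = 6.
Kira's domain is down to {2}, so Kira = 2. Strike 2 from Hank.
Hank must be 3 (only option left).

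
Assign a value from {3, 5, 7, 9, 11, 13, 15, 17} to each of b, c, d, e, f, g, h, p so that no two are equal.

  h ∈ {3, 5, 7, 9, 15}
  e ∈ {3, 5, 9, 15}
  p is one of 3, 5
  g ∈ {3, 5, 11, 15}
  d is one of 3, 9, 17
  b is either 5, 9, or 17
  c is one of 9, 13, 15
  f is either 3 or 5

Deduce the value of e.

The 8 variables together cover exactly {3, 5, 7, 9, 11, 13, 15, 17} — 8 values for 8 variables — and 7 appears only in h's list, so h = 7.
The 7 still-open variables together cover exactly {3, 5, 9, 11, 13, 15, 17} — 7 values for 7 variables — and 11 appears only in g's list, so g = 11.
Among the 6 still-open variables, 13 fits only c (and all 6 values in {3, 5, 9, 13, 15, 17} must be used), so c = 13.
The 5 still-open variables together cover exactly {3, 5, 9, 15, 17} — 5 values for 5 variables — and 15 appears only in e's list, so e = 15.

15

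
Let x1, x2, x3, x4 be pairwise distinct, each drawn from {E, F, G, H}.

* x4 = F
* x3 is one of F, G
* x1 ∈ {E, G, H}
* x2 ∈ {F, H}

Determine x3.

G

x4's domain is down to {F}, so x4 = F. So x2, x3 can't be F.
So x3 = G.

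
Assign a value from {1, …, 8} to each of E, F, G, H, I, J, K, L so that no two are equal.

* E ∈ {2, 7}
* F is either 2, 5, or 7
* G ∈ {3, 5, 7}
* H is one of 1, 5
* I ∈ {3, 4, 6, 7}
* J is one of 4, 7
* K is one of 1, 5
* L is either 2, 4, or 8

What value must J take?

4

The 8 variables draw from only 8 values {1, 2, 3, 4, 5, 6, 7, 8}, so each is used; only I can be 6, hence I = 6.
The 7 still-open variables together cover exactly {1, 2, 3, 4, 5, 7, 8} — 7 values for 7 variables — and 3 appears only in G's list, so G = 3.
The 6 still-open variables together cover exactly {1, 2, 4, 5, 7, 8} — 6 values for 6 variables — and 8 appears only in L's list, so L = 8.
The 5 still-open variables together cover exactly {1, 2, 4, 5, 7} — 5 values for 5 variables — and 4 appears only in J's list, so J = 4.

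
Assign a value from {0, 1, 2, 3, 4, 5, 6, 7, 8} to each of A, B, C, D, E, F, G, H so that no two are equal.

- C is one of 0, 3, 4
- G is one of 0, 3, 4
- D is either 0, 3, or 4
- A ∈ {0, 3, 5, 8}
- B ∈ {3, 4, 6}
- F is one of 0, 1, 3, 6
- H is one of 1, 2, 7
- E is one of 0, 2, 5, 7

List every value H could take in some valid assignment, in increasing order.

2, 7

C, D, G between them cover only {0, 3, 4} — a naked triple. Remove those values from A, B, E, F.
B has just one choice, so B = 6. Eliminate 6 elsewhere: F.
F must be 1 (only option left). Remove 1 from H.
No further eliminations apply; H can still be any of 2, 7.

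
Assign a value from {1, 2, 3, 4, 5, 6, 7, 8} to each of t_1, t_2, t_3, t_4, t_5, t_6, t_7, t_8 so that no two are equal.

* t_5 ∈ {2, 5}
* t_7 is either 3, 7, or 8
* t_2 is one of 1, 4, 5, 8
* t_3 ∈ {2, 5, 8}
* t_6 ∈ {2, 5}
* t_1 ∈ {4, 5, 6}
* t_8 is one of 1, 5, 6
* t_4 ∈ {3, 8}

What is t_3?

8

The 8 variables draw from only 8 values {1, 2, 3, 4, 5, 6, 7, 8}, so each is used; only t_7 can be 7, hence t_7 = 7.
The 7 still-open variables together cover exactly {1, 2, 3, 4, 5, 6, 8} — 7 values for 7 variables — and 3 appears only in t_4's list, so t_4 = 3.
t_5 and t_6 between them cover only {2, 5} — a naked pair. Remove those values from t_1, t_2, t_3, t_8.
So t_3 = 8.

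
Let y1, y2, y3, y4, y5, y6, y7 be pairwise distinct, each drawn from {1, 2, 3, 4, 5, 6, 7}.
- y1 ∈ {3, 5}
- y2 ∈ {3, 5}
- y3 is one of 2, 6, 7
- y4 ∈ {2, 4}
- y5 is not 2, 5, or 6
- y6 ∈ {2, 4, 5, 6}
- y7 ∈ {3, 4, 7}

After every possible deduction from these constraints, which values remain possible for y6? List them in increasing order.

The 7 variables draw from only 7 values {1, 2, 3, 4, 5, 6, 7}, so each is used; only y5 can be 1, hence y5 = 1.
The 2 variables y1 and y2 are confined to {3, 5}, which locks those values in; drop them from y6, y7.
No further eliminations apply; y6 can still be any of 2, 4, 6.

2, 4, 6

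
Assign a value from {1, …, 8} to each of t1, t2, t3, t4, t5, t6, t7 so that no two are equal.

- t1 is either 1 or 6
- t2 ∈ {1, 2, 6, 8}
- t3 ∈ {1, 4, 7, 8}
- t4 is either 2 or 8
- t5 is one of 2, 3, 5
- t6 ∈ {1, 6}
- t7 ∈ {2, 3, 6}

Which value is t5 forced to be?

5

t1 and t6 share exactly the 2 values {1, 6}; by pigeonhole those values go to them, so strike 1, 6 from t2, t3, t7.
t2 and t4 share exactly the 2 values {2, 8}; by pigeonhole those values go to them, so strike 2, 8 from t3, t5, t7.
t7 has just one choice, so t7 = 3. Strike 3 from t5.
So t5 = 5.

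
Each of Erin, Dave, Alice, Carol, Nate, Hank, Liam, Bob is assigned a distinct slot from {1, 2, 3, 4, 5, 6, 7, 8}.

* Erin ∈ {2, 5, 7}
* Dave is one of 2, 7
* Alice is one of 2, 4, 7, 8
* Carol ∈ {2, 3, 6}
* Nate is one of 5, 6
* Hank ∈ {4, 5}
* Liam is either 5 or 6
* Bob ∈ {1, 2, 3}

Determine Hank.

The 8 variables draw from only 8 values {1, 2, 3, 4, 5, 6, 7, 8}, so each is used; only Bob can be 1, hence Bob = 1.
Among the 7 still-open variables, 3 fits only Carol (and all 7 values in {2, 3, 4, 5, 6, 7, 8} must be used), so Carol = 3.
Among the 6 still-open variables, 8 fits only Alice (and all 6 values in {2, 4, 5, 6, 7, 8} must be used), so Alice = 8.
The 5 still-open variables together cover exactly {2, 4, 5, 6, 7} — 5 values for 5 variables — and 4 appears only in Hank's list, so Hank = 4.

4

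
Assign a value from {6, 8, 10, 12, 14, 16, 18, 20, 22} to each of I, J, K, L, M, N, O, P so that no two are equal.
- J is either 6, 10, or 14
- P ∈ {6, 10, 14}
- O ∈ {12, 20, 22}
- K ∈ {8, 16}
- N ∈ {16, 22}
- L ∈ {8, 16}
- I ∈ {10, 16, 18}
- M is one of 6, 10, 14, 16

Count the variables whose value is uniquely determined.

K and L between them cover only {8, 16} — a naked pair. Remove those values from I, M, N.
N's domain is down to {22}, so N = 22. Eliminate 22 elsewhere: O.
J, M, P between them cover only {6, 10, 14} — a naked triple. Remove those values from I.
I has just one choice, so I = 18.
Determined: I=18, N=22. The other variables each still have more than one consistent value. That makes 2.

2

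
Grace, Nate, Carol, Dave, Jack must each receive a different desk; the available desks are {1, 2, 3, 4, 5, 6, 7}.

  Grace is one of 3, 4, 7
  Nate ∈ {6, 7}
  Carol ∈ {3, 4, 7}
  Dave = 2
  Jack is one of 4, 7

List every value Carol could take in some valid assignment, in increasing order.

3, 4, 7

Dave has just one choice, so Dave = 2.
Among the 4 still-open variables, 6 fits only Nate (and all 4 values in {3, 4, 6, 7} must be used), so Nate = 6.
No further eliminations apply; Carol can still be any of 3, 4, 7.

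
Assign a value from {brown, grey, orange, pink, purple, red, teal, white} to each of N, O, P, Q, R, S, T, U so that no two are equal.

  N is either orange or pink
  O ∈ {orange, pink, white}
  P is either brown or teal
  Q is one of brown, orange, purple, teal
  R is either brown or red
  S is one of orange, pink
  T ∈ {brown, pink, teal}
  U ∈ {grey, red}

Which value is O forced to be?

Among the 8 variables, grey fits only U (and all 8 values in {brown, grey, orange, pink, purple, red, teal, white} must be used), so U = grey.
Among the 7 still-open variables, purple fits only Q (and all 7 values in {brown, orange, pink, purple, red, teal, white} must be used), so Q = purple.
Among the 6 still-open variables, red fits only R (and all 6 values in {brown, orange, pink, red, teal, white} must be used), so R = red.
The 5 still-open variables together cover exactly {brown, orange, pink, teal, white} — 5 values for 5 variables — and white appears only in O's list, so O = white.

white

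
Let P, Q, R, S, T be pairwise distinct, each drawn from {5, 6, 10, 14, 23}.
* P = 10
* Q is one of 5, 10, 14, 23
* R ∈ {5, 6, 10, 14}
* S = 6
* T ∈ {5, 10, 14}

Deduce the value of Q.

P's domain is down to {10}, so P = 10. Strike 10 from Q, R, T.
S must be 6 (only option left). Remove 6 from R.
The 3 still-open variables together cover exactly {5, 14, 23} — 3 values for 3 variables — and 23 appears only in Q's list, so Q = 23.

23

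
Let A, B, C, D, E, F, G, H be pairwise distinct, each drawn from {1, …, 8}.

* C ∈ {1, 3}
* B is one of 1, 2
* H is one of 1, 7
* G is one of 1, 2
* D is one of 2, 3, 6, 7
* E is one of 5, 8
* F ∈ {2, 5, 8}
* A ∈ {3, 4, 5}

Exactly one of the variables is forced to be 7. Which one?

H

Among the 8 variables, 4 fits only A (and all 8 values in {1, 2, 3, 4, 5, 6, 7, 8} must be used), so A = 4.
The 7 still-open variables draw from only 7 values {1, 2, 3, 5, 6, 7, 8}, so each is used; only D can be 6, hence D = 6.
Among the 6 still-open variables, 3 fits only C (and all 6 values in {1, 2, 3, 5, 7, 8} must be used), so C = 3.
The 5 still-open variables together cover exactly {1, 2, 5, 7, 8} — 5 values for 5 variables — and 7 appears only in H's list, so H = 7.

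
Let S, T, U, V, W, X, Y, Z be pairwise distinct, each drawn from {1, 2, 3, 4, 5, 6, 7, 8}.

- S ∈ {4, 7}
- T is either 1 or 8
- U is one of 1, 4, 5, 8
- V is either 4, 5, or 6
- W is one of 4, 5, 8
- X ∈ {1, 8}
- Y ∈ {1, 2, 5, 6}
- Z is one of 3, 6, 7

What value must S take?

7

Among the 8 variables, 2 fits only Y (and all 8 values in {1, 2, 3, 4, 5, 6, 7, 8} must be used), so Y = 2.
The 7 still-open variables draw from only 7 values {1, 3, 4, 5, 6, 7, 8}, so each is used; only Z can be 3, hence Z = 3.
The 6 still-open variables draw from only 6 values {1, 4, 5, 6, 7, 8}, so each is used; only V can be 6, hence V = 6.
The 5 still-open variables together cover exactly {1, 4, 5, 7, 8} — 5 values for 5 variables — and 7 appears only in S's list, so S = 7.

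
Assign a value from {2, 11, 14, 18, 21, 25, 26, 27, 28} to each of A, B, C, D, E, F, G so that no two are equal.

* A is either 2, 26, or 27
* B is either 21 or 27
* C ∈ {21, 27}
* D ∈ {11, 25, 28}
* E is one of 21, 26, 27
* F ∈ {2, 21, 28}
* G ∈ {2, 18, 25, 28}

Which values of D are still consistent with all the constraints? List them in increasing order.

11, 25

B and C share exactly the 2 values {21, 27}; by pigeonhole those values go to them, so strike 21, 27 from A, E, F.
E's domain is down to {26}, so E = 26. Eliminate 26 elsewhere: A.
A has just one choice, so A = 2. Strike 2 from F, G.
That leaves F = 28. Eliminate 28 elsewhere: D, G.
No further eliminations apply; D can still be any of 11, 25.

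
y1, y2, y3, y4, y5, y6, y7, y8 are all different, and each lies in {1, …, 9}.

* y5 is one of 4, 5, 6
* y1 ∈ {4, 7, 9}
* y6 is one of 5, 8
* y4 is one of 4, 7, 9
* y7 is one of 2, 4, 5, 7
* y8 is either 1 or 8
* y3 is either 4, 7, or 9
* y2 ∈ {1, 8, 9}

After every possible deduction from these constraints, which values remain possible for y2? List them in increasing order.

The 8 variables draw from only 8 values {1, 2, 4, 5, 6, 7, 8, 9}, so each is used; only y7 can be 2, hence y7 = 2.
The 7 still-open variables together cover exactly {1, 4, 5, 6, 7, 8, 9} — 7 values for 7 variables — and 6 appears only in y5's list, so y5 = 6.
The 6 still-open variables draw from only 6 values {1, 4, 5, 7, 8, 9}, so each is used; only y6 can be 5, hence y6 = 5.
The 3 variables y1, y3, y4 are confined to {4, 7, 9}, which locks those values in; drop them from y2.
No further eliminations apply; y2 can still be any of 1, 8.

1, 8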